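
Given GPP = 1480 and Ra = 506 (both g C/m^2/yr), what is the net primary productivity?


NPP = GPP - Ra = 1480 - 506 = 974 g C/m^2/yr

974 g C/m^2/yr


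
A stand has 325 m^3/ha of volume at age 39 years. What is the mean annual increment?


MAI = 325 / 39 = 8.3333 ≈ 8.33 m^3/ha/yr

8.33 m^3/ha/yr


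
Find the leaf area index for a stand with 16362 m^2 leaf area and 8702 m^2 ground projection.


LAI = 16362 / 8702 = 1.8803 ≈ 1.88

1.88


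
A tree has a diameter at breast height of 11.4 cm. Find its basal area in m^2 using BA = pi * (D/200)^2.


D/200 = 11.4/200 = 0.057 m
(D/200)^2 = 0.057^2 = 0.003249
BA = 3.141593 * 0.003249 = 0.0102070 ≈ 0.0102 m^2

0.0102 m^2


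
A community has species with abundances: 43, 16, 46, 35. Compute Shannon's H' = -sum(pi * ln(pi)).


Total N = 43 + 16 + 46 + 35 = 140
Per-species terms:
  p = 43/140 = 0.307143; ln(p) = -1.180442; p*ln(p) = 0.307143 * (-1.180442) = -0.362564
  p = 16/140 = 0.114286; ln(p) = -2.169051; p*ln(p) = 0.114286 * (-2.169051) = -0.247892
  p = 46/140 = 0.328571; ln(p) = -1.113002; p*ln(p) = 0.328571 * (-1.113002) = -0.365700
  p = 35/140 = 0.250000; ln(p) = -1.386294; p*ln(p) = 0.250000 * (-1.386294) = -0.346574
sum(p*ln(p)) = (-0.362564) + (-0.247892) + (-0.365700) + (-0.346574) = -1.322730
H' = -(-1.322730) = 1.322730 ≈ 1.3227

1.3227


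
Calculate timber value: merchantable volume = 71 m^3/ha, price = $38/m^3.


Value = 71 * 38 = $2698/ha

$2698/ha


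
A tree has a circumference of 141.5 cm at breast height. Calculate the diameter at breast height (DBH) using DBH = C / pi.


DBH = C / pi = 141.5 / 3.141593 = 45.0408 ≈ 45.04 cm

45.04 cm


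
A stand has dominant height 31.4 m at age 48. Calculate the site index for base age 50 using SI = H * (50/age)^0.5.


50/48 = 1.04167
(1.04167)^0.5 = 1.02062
SI = 31.4 * 1.02062 = 32.0475 ≈ 32.0 m

32.0 m


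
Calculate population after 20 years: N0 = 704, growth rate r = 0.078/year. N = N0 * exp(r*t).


r*t = 0.078 * 20 = 1.56
exp(1.56) = 4.75882
N = 704 * 4.75882 = 3350.21 ≈ 3350

3350


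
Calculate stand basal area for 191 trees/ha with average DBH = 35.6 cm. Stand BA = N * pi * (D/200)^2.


(D/200)^2 = (35.6/200)^2 = 0.178^2 = 0.031684
Individual BA = 3.141593 * 0.031684 = 0.0995382 m^2
Stand BA = 191 * 0.0995382 = 19.0118 ≈ 19.01 m^2/ha

19.01 m^2/ha


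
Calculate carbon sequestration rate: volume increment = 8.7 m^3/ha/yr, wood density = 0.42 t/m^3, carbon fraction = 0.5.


C = 8.7 * 0.42 * 0.5 = 1.827 ≈ 1.83 t C/ha/yr

1.83 t C/ha/yr


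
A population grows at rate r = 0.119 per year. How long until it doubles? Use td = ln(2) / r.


td = ln(2) / 0.119 = 0.693147 / 0.119 = 5.82476 ≈ 5.8 years

5.8 years


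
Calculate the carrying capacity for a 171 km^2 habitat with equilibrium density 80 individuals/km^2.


K = 80 * 171 = 13680 individuals

13680 individuals


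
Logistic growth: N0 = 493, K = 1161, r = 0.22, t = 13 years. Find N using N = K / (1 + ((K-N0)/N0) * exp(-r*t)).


(K - N0)/N0 = (1161 - 493)/493 = 668/493 = 1.35497
r*t = 0.22 * 13 = 2.86; exp(-2.86) = 0.0572688
1.35497 * 0.0572688 = 0.0775975
1 + 0.0775975 = 1.07760
N = 1161 / 1.07760 = 1077.39 ≈ 1077

1077


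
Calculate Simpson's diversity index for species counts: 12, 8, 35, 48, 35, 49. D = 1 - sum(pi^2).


Total N = 12 + 8 + 35 + 48 + 35 + 49 = 187
Per-species terms:
  p = 12/187 = 0.064171; p^2 = 0.064171^2 = 0.004118
  p = 8/187 = 0.042781; p^2 = 0.042781^2 = 0.001830
  p = 35/187 = 0.187166; p^2 = 0.187166^2 = 0.035031
  p = 48/187 = 0.256684; p^2 = 0.256684^2 = 0.065887
  p = 35/187 = 0.187166; p^2 = 0.187166^2 = 0.035031
  p = 49/187 = 0.262032; p^2 = 0.262032^2 = 0.068661
sum(p^2) = 0.004118 + 0.001830 + 0.035031 + 0.065887 + 0.035031 + 0.068661 = 0.210558
D = 1 - 0.210558 = 0.789442 ≈ 0.7894

0.7894


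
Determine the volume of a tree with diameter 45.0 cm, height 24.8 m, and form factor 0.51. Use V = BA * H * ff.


(D/200)^2 = (45.0/200)^2 = 0.225^2 = 0.050625
BA = 3.141593 * 0.050625 = 0.159043 m^2
V = 0.159043 * 24.8 * 0.51 = 2.01158 ≈ 2.012 m^3

2.012 m^3


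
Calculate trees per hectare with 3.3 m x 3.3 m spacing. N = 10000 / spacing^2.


N = 10000 / 3.3^2 = 10000 / 10.89 = 918.274 ≈ 918 trees/ha

918 trees/ha


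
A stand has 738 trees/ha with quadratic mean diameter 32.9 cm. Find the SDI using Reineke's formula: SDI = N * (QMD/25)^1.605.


QMD/25 = 32.9/25 = 1.316
(1.316)^1.605 = exp(1.605 * ln(1.316)) = exp(1.605 * 0.274597) = exp(0.440728) = 1.55384
SDI = 738 * 1.55384 = 1146.73 ≈ 1147

1147


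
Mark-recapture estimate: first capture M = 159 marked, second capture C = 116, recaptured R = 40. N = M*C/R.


N = M * C / R = 159 * 116 / 40 = 18444 / 40 = 461.10 ≈ 461

461 individuals


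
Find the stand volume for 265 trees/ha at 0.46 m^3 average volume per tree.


V_stand = 265 * 0.46 = 121.9 m^3/ha

121.9 m^3/ha


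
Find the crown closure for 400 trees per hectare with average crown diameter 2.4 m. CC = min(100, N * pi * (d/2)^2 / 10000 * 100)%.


(d/2)^2 = (2.4/2)^2 = 1.2^2 = 1.44
Crown area = 3.141593 * 1.44 = 4.52389 m^2
N * area / 10000 * 100 = 400 * 4.52389 / 10000 * 100 = 18.0956
CC = min(100, 18.0956) = 18.0956 ≈ 18.1%

18.1%


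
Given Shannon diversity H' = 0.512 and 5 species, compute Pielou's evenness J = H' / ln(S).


ln(5) = 1.60944
J = H' / ln(S) = 0.512 / 1.60944 = 0.318123 ≈ 0.3181

0.3181


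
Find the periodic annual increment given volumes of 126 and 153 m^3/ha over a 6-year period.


PAI = (V2 - V1) / period = (153 - 126) / 6 = 27 / 6 = 4.50 m^3/ha/yr

4.50 m^3/ha/yr


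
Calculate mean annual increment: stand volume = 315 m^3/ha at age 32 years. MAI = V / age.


MAI = 315 / 32 = 9.8438 ≈ 9.84 m^3/ha/yr

9.84 m^3/ha/yr


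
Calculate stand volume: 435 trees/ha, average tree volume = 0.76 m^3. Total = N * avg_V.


V_stand = 435 * 0.76 = 330.6 m^3/ha

330.6 m^3/ha


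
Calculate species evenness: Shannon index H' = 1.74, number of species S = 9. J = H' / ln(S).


ln(9) = 2.19722
J = H' / ln(S) = 1.74 / 2.19722 = 0.791910 ≈ 0.7919

0.7919


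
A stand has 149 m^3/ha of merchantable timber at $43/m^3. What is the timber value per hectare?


Value = 149 * 43 = $6407/ha

$6407/ha


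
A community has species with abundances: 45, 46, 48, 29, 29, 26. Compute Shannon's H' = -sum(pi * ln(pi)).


Total N = 45 + 46 + 48 + 29 + 29 + 26 = 223
Per-species terms:
  p = 45/223 = 0.201794; ln(p) = -1.600508; p*ln(p) = 0.201794 * (-1.600508) = -0.322973
  p = 46/223 = 0.206278; ln(p) = -1.578531; p*ln(p) = 0.206278 * (-1.578531) = -0.325616
  p = 48/223 = 0.215247; ln(p) = -1.535969; p*ln(p) = 0.215247 * (-1.535969) = -0.330613
  p = 29/223 = 0.130045; ln(p) = -2.039875; p*ln(p) = 0.130045 * (-2.039875) = -0.265276
  p = 29/223 = 0.130045; ln(p) = -2.039875; p*ln(p) = 0.130045 * (-2.039875) = -0.265276
  p = 26/223 = 0.116592; ln(p) = -2.149075; p*ln(p) = 0.116592 * (-2.149075) = -0.250565
sum(p*ln(p)) = (-0.322973) + (-0.325616) + (-0.330613) + (-0.265276) + (-0.265276) + (-0.250565) = -1.760319
H' = -(-1.760319) = 1.760319 ≈ 1.7603

1.7603


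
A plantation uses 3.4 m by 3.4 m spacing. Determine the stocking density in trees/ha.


N = 10000 / 3.4^2 = 10000 / 11.56 = 865.052 ≈ 865 trees/ha

865 trees/ha


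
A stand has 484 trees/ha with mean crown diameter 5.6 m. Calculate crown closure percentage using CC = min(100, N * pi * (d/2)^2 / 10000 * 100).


(d/2)^2 = (5.6/2)^2 = 2.8^2 = 7.84
Crown area = 3.141593 * 7.84 = 24.6301 m^2
N * area / 10000 * 100 = 484 * 24.6301 / 10000 * 100 = 119.210
CC = min(100, 119.210) = 100%

100%


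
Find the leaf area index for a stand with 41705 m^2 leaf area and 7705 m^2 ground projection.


LAI = 41705 / 7705 = 5.4127 ≈ 5.41

5.41


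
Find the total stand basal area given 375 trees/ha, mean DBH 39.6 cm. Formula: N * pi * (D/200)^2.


(D/200)^2 = (39.6/200)^2 = 0.198^2 = 0.039204
Individual BA = 3.141593 * 0.039204 = 0.123163 m^2
Stand BA = 375 * 0.123163 = 46.1861 ≈ 46.19 m^2/ha

46.19 m^2/ha


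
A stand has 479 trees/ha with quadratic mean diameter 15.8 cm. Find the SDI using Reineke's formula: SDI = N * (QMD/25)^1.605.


QMD/25 = 15.8/25 = 0.632
(0.632)^1.605 = exp(1.605 * ln(0.632)) = exp(1.605 * (-0.458866)) = exp(-0.736480) = 0.478796
SDI = 479 * 0.478796 = 229.343 ≈ 229

229


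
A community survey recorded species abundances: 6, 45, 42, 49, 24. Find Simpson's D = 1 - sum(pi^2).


Total N = 6 + 45 + 42 + 49 + 24 = 166
Per-species terms:
  p = 6/166 = 0.036145; p^2 = 0.036145^2 = 0.001306
  p = 45/166 = 0.271084; p^2 = 0.271084^2 = 0.073487
  p = 42/166 = 0.253012; p^2 = 0.253012^2 = 0.064015
  p = 49/166 = 0.295181; p^2 = 0.295181^2 = 0.087132
  p = 24/166 = 0.144578; p^2 = 0.144578^2 = 0.020903
sum(p^2) = 0.001306 + 0.073487 + 0.064015 + 0.087132 + 0.020903 = 0.246843
D = 1 - 0.246843 = 0.753157 ≈ 0.7532

0.7532


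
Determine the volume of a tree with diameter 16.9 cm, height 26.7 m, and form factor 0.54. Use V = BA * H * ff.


(D/200)^2 = (16.9/200)^2 = 0.0845^2 = 0.00714025
BA = 3.141593 * 0.00714025 = 0.0224318 m^2
V = 0.0224318 * 26.7 * 0.54 = 0.323422 ≈ 0.323 m^3

0.323 m^3


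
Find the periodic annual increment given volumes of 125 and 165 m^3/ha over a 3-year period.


PAI = (V2 - V1) / period = (165 - 125) / 3 = 40 / 3 = 13.3333 ≈ 13.33 m^3/ha/yr

13.33 m^3/ha/yr


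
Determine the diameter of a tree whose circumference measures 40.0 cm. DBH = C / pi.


DBH = C / pi = 40.0 / 3.141593 = 12.7324 ≈ 12.73 cm

12.73 cm


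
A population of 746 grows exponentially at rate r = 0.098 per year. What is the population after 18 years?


r*t = 0.098 * 18 = 1.764
exp(1.764) = 5.83573
N = 746 * 5.83573 = 4353.45 ≈ 4353

4353


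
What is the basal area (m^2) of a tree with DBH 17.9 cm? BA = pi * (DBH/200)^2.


D/200 = 17.9/200 = 0.0895 m
(D/200)^2 = 0.0895^2 = 0.00801025
BA = 3.141593 * 0.00801025 = 0.0251649 ≈ 0.0252 m^2

0.0252 m^2


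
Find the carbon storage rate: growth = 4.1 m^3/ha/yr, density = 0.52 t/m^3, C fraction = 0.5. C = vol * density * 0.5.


C = 4.1 * 0.52 * 0.5 = 1.066 ≈ 1.07 t C/ha/yr

1.07 t C/ha/yr


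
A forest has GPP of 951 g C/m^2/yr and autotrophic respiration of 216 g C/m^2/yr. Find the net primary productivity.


NPP = GPP - Ra = 951 - 216 = 735 g C/m^2/yr

735 g C/m^2/yr


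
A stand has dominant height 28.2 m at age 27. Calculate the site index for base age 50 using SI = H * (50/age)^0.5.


50/27 = 1.85185
(1.85185)^0.5 = 1.36083
SI = 28.2 * 1.36083 = 38.3754 ≈ 38.4 m

38.4 m


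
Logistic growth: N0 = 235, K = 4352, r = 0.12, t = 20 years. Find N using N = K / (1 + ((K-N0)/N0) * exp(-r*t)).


(K - N0)/N0 = (4352 - 235)/235 = 4117/235 = 17.5191
r*t = 0.12 * 20 = 2.4; exp(-2.4) = 0.0907180
17.5191 * 0.0907180 = 1.58930
1 + 1.58930 = 2.58930
N = 4352 / 2.58930 = 1680.76 ≈ 1681

1681


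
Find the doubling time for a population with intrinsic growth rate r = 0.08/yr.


td = ln(2) / 0.08 = 0.693147 / 0.08 = 8.66434 ≈ 8.7 years

8.7 years


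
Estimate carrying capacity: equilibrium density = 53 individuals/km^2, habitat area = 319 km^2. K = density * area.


K = 53 * 319 = 16907 individuals

16907 individuals


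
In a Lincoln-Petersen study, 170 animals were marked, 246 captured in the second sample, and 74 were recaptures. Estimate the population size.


N = M * C / R = 170 * 246 / 74 = 41820 / 74 = 565.14 ≈ 565

565 individuals


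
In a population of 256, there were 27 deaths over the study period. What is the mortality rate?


Mortality rate = 27 / 256 = 0.105469 ≈ 0.1055

0.1055


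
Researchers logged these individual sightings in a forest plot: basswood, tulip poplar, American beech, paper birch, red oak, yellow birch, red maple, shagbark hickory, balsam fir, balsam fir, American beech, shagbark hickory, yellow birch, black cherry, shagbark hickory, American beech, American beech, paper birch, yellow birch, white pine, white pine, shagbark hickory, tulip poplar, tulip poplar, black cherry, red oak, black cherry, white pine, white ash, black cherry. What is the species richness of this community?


Total individuals logged = 30
Distinct species (count of individuals): basswood (1), tulip poplar (3), American beech (4), paper birch (2), red oak (2), yellow birch (3), red maple (1), shagbark hickory (4), balsam fir (2), black cherry (4), white pine (3), white ash (1)
Species richness = number of distinct species = 12

12


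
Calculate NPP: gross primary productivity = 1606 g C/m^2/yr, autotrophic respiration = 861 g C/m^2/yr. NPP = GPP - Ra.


NPP = GPP - Ra = 1606 - 861 = 745 g C/m^2/yr

745 g C/m^2/yr


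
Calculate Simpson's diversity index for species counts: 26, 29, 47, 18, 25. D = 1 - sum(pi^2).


Total N = 26 + 29 + 47 + 18 + 25 = 145
Per-species terms:
  p = 26/145 = 0.179310; p^2 = 0.179310^2 = 0.032152
  p = 29/145 = 0.200000; p^2 = 0.200000^2 = 0.040000
  p = 47/145 = 0.324138; p^2 = 0.324138^2 = 0.105065
  p = 18/145 = 0.124138; p^2 = 0.124138^2 = 0.015410
  p = 25/145 = 0.172414; p^2 = 0.172414^2 = 0.029727
sum(p^2) = 0.032152 + 0.040000 + 0.105065 + 0.015410 + 0.029727 = 0.222354
D = 1 - 0.222354 = 0.777646 ≈ 0.7776

0.7776


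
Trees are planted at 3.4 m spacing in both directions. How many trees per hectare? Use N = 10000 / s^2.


N = 10000 / 3.4^2 = 10000 / 11.56 = 865.052 ≈ 865 trees/ha

865 trees/ha


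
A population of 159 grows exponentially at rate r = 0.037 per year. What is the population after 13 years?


r*t = 0.037 * 13 = 0.481
exp(0.481) = 1.61769
N = 159 * 1.61769 = 257.213 ≈ 257

257


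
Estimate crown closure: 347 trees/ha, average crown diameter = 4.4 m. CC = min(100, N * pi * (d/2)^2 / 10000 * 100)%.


(d/2)^2 = (4.4/2)^2 = 2.2^2 = 4.84
Crown area = 3.141593 * 4.84 = 15.2053 m^2
N * area / 10000 * 100 = 347 * 15.2053 / 10000 * 100 = 52.7624
CC = min(100, 52.7624) = 52.7624 ≈ 52.8%

52.8%


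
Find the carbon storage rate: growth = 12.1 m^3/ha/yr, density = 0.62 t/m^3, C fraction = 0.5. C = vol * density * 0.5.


C = 12.1 * 0.62 * 0.5 = 3.751 ≈ 3.75 t C/ha/yr

3.75 t C/ha/yr


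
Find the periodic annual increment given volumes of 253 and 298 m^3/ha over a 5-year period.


PAI = (V2 - V1) / period = (298 - 253) / 5 = 45 / 5 = 9.00 m^3/ha/yr

9.00 m^3/ha/yr


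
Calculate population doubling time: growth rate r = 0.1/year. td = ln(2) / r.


td = ln(2) / 0.1 = 0.693147 / 0.1 = 6.93147 ≈ 6.9 years

6.9 years


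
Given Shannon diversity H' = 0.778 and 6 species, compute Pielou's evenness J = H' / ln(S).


ln(6) = 1.79176
J = H' / ln(S) = 0.778 / 1.79176 = 0.434210 ≈ 0.4342

0.4342


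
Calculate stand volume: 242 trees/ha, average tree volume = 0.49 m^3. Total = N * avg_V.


V_stand = 242 * 0.49 = 118.58 ≈ 118.6 m^3/ha

118.6 m^3/ha


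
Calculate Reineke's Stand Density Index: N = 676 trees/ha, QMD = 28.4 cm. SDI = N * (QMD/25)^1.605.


QMD/25 = 28.4/25 = 1.136
(1.136)^1.605 = exp(1.605 * ln(1.136)) = exp(1.605 * 0.127513) = exp(0.204658) = 1.22711
SDI = 676 * 1.22711 = 829.526 ≈ 830

830


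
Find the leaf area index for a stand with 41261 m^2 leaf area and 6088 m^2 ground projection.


LAI = 41261 / 6088 = 6.7774 ≈ 6.78

6.78


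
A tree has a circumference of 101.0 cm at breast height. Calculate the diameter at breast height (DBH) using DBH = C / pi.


DBH = C / pi = 101.0 / 3.141593 = 32.1493 ≈ 32.15 cm

32.15 cm


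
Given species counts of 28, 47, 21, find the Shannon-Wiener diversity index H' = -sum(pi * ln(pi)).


Total N = 28 + 47 + 21 = 96
Per-species terms:
  p = 28/96 = 0.291667; ln(p) = -1.232143; p*ln(p) = 0.291667 * (-1.232143) = -0.359375
  p = 47/96 = 0.489583; ln(p) = -0.714201; p*ln(p) = 0.489583 * (-0.714201) = -0.349661
  p = 21/96 = 0.218750; ln(p) = -1.519826; p*ln(p) = 0.218750 * (-1.519826) = -0.332462
sum(p*ln(p)) = (-0.359375) + (-0.349661) + (-0.332462) = -1.041498
H' = -(-1.041498) = 1.041498 ≈ 1.0415

1.0415


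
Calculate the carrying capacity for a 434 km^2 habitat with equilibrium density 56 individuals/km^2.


K = 56 * 434 = 24304 individuals

24304 individuals


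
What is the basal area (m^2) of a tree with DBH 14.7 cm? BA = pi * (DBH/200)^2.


D/200 = 14.7/200 = 0.0735 m
(D/200)^2 = 0.0735^2 = 0.00540225
BA = 3.141593 * 0.00540225 = 0.0169717 ≈ 0.0170 m^2

0.0170 m^2


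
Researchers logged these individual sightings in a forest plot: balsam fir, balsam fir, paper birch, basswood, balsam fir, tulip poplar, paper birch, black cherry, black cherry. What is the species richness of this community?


Total individuals logged = 9
Distinct species (count of individuals): balsam fir (3), paper birch (2), basswood (1), tulip poplar (1), black cherry (2)
Species richness = number of distinct species = 5

5


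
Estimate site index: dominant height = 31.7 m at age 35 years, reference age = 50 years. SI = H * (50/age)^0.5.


50/35 = 1.42857
(1.42857)^0.5 = 1.19523
SI = 31.7 * 1.19523 = 37.8888 ≈ 37.9 m

37.9 m


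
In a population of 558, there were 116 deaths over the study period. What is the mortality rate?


Mortality rate = 116 / 558 = 0.207885 ≈ 0.2079

0.2079


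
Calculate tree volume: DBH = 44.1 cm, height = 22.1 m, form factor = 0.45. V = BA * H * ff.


(D/200)^2 = (44.1/200)^2 = 0.2205^2 = 0.04862025
BA = 3.141593 * 0.04862025 = 0.152745 m^2
V = 0.152745 * 22.1 * 0.45 = 1.51905 ≈ 1.519 m^3

1.519 m^3


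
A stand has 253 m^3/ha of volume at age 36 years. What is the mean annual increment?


MAI = 253 / 36 = 7.0278 ≈ 7.03 m^3/ha/yr

7.03 m^3/ha/yr


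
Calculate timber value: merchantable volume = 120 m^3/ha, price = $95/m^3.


Value = 120 * 95 = $11400/ha

$11400/ha


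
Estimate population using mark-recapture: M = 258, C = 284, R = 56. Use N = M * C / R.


N = M * C / R = 258 * 284 / 56 = 73272 / 56 = 1308.43 ≈ 1308

1308 individuals


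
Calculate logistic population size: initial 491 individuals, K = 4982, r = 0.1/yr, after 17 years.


(K - N0)/N0 = (4982 - 491)/491 = 4491/491 = 9.14664
r*t = 0.1 * 17 = 1.7; exp(-1.7) = 0.182684
9.14664 * 0.182684 = 1.67094
1 + 1.67094 = 2.67094
N = 4982 / 2.67094 = 1865.26 ≈ 1865

1865


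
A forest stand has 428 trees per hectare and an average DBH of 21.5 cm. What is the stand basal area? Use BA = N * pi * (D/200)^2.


(D/200)^2 = (21.5/200)^2 = 0.1075^2 = 0.01155625
Individual BA = 3.141593 * 0.01155625 = 0.0363050 m^2
Stand BA = 428 * 0.0363050 = 15.5385 ≈ 15.54 m^2/ha

15.54 m^2/ha


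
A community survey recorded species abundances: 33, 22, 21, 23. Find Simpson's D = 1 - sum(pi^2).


Total N = 33 + 22 + 21 + 23 = 99
Per-species terms:
  p = 33/99 = 0.333333; p^2 = 0.333333^2 = 0.111111
  p = 22/99 = 0.222222; p^2 = 0.222222^2 = 0.049383
  p = 21/99 = 0.212121; p^2 = 0.212121^2 = 0.044995
  p = 23/99 = 0.232323; p^2 = 0.232323^2 = 0.053974
sum(p^2) = 0.111111 + 0.049383 + 0.044995 + 0.053974 = 0.259463
D = 1 - 0.259463 = 0.740537 ≈ 0.7405

0.7405


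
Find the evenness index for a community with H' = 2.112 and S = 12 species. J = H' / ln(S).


ln(12) = 2.48491
J = H' / ln(S) = 2.112 / 2.48491 = 0.849930 ≈ 0.8499

0.8499


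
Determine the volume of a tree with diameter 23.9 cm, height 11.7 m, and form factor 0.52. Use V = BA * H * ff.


(D/200)^2 = (23.9/200)^2 = 0.1195^2 = 0.01428025
BA = 3.141593 * 0.01428025 = 0.0448627 m^2
V = 0.0448627 * 11.7 * 0.52 = 0.272945 ≈ 0.273 m^3

0.273 m^3


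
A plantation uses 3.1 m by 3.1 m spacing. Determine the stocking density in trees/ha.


N = 10000 / 3.1^2 = 10000 / 9.61 = 1040.58 ≈ 1041 trees/ha

1041 trees/ha


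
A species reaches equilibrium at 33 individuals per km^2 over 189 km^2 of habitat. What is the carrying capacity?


K = 33 * 189 = 6237 individuals

6237 individuals


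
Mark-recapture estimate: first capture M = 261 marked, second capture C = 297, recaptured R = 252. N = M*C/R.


N = M * C / R = 261 * 297 / 252 = 77517 / 252 = 307.61 ≈ 308

308 individuals


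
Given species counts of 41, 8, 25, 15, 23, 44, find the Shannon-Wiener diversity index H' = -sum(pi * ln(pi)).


Total N = 41 + 8 + 25 + 15 + 23 + 44 = 156
Per-species terms:
  p = 41/156 = 0.262821; ln(p) = -1.336282; p*ln(p) = 0.262821 * (-1.336282) = -0.351203
  p = 8/156 = 0.051282; ln(p) = -2.970415; p*ln(p) = 0.051282 * (-2.970415) = -0.152329
  p = 25/156 = 0.160256; ln(p) = -1.830983; p*ln(p) = 0.160256 * (-1.830983) = -0.293426
  p = 15/156 = 0.096154; ln(p) = -2.341804; p*ln(p) = 0.096154 * (-2.341804) = -0.225174
  p = 23/156 = 0.147436; ln(p) = -1.914361; p*ln(p) = 0.147436 * (-1.914361) = -0.282246
  p = 44/156 = 0.282051; ln(p) = -1.265667; p*ln(p) = 0.282051 * (-1.265667) = -0.356983
sum(p*ln(p)) = (-0.351203) + (-0.152329) + (-0.293426) + (-0.225174) + (-0.282246) + (-0.356983) = -1.661361
H' = -(-1.661361) = 1.661361 ≈ 1.6614

1.6614


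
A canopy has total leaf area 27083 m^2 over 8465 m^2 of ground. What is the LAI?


LAI = 27083 / 8465 = 3.1994 ≈ 3.20

3.20


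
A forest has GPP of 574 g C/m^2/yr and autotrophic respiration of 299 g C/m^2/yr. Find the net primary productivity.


NPP = GPP - Ra = 574 - 299 = 275 g C/m^2/yr

275 g C/m^2/yr


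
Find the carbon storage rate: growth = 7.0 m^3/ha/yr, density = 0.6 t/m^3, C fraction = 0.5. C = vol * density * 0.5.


C = 7.0 * 0.6 * 0.5 = 2.10 t C/ha/yr

2.10 t C/ha/yr


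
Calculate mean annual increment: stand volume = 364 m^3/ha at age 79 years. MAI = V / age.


MAI = 364 / 79 = 4.6076 ≈ 4.61 m^3/ha/yr

4.61 m^3/ha/yr


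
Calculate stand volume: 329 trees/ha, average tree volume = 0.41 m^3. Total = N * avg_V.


V_stand = 329 * 0.41 = 134.89 ≈ 134.9 m^3/ha

134.9 m^3/ha


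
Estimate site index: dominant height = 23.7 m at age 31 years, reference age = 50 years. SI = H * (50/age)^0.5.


50/31 = 1.61290
(1.61290)^0.5 = 1.27000
SI = 23.7 * 1.27000 = 30.0990 ≈ 30.1 m

30.1 m


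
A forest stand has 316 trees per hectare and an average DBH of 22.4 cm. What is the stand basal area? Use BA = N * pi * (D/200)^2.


(D/200)^2 = (22.4/200)^2 = 0.112^2 = 0.012544
Individual BA = 3.141593 * 0.012544 = 0.0394081 m^2
Stand BA = 316 * 0.0394081 = 12.4530 ≈ 12.45 m^2/ha

12.45 m^2/ha


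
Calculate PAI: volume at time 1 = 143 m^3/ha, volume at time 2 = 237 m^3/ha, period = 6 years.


PAI = (V2 - V1) / period = (237 - 143) / 6 = 94 / 6 = 15.6667 ≈ 15.67 m^3/ha/yr

15.67 m^3/ha/yr


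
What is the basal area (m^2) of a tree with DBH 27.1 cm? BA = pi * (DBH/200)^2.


D/200 = 27.1/200 = 0.1355 m
(D/200)^2 = 0.1355^2 = 0.01836025
BA = 3.141593 * 0.01836025 = 0.0576804 ≈ 0.0577 m^2

0.0577 m^2


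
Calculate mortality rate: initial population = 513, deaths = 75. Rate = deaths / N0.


Mortality rate = 75 / 513 = 0.146199 ≈ 0.1462

0.1462


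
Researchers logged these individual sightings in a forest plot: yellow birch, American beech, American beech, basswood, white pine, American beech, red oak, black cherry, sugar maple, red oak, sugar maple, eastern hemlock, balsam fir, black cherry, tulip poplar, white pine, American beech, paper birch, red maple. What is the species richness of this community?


Total individuals logged = 19
Distinct species (count of individuals): yellow birch (1), American beech (4), basswood (1), white pine (2), red oak (2), black cherry (2), sugar maple (2), eastern hemlock (1), balsam fir (1), tulip poplar (1), paper birch (1), red maple (1)
Species richness = number of distinct species = 12

12


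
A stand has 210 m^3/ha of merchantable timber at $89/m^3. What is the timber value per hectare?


Value = 210 * 89 = $18690/ha

$18690/ha


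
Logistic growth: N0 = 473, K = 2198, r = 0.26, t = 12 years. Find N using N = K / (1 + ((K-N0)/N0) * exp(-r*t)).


(K - N0)/N0 = (2198 - 473)/473 = 1725/473 = 3.64693
r*t = 0.26 * 12 = 3.12; exp(-3.12) = 0.0441572
3.64693 * 0.0441572 = 0.161038
1 + 0.161038 = 1.16104
N = 2198 / 1.16104 = 1893.13 ≈ 1893

1893


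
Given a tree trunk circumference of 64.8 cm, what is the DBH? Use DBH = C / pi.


DBH = C / pi = 64.8 / 3.141593 = 20.6265 ≈ 20.63 cm

20.63 cm


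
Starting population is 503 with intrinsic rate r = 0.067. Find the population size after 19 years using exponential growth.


r*t = 0.067 * 19 = 1.273
exp(1.273) = 3.57155
N = 503 * 3.57155 = 1796.49 ≈ 1796

1796


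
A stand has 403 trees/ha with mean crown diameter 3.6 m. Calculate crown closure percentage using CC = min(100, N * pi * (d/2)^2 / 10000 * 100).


(d/2)^2 = (3.6/2)^2 = 1.8^2 = 3.24
Crown area = 3.141593 * 3.24 = 10.1788 m^2
N * area / 10000 * 100 = 403 * 10.1788 / 10000 * 100 = 41.0206
CC = min(100, 41.0206) = 41.0206 ≈ 41.0%

41.0%


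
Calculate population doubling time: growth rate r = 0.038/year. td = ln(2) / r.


td = ln(2) / 0.038 = 0.693147 / 0.038 = 18.2407 ≈ 18.2 years

18.2 years


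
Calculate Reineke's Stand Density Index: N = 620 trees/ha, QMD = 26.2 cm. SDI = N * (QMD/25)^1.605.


QMD/25 = 26.2/25 = 1.048
(1.048)^1.605 = exp(1.605 * ln(1.048)) = exp(1.605 * 0.0468836) = exp(0.0752482) = 1.07815
SDI = 620 * 1.07815 = 668.453 ≈ 668

668


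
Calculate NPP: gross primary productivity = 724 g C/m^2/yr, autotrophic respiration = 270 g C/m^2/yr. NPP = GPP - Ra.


NPP = GPP - Ra = 724 - 270 = 454 g C/m^2/yr

454 g C/m^2/yr


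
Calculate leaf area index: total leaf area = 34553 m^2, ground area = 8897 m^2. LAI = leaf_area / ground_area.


LAI = 34553 / 8897 = 3.8837 ≈ 3.88

3.88


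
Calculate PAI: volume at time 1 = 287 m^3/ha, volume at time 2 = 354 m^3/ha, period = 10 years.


PAI = (V2 - V1) / period = (354 - 287) / 10 = 67 / 10 = 6.70 m^3/ha/yr

6.70 m^3/ha/yr


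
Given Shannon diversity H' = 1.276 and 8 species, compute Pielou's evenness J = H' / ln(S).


ln(8) = 2.07944
J = H' / ln(S) = 1.276 / 2.07944 = 0.613627 ≈ 0.6136

0.6136


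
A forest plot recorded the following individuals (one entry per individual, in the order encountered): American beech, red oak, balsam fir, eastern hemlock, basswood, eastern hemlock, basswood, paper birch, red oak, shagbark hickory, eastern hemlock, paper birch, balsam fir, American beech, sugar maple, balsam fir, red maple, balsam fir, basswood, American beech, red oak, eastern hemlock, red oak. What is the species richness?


Total individuals logged = 23
Distinct species (count of individuals): American beech (3), red oak (4), balsam fir (4), eastern hemlock (4), basswood (3), paper birch (2), shagbark hickory (1), sugar maple (1), red maple (1)
Species richness = number of distinct species = 9

9


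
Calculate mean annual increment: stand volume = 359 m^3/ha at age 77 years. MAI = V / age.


MAI = 359 / 77 = 4.6623 ≈ 4.66 m^3/ha/yr

4.66 m^3/ha/yr


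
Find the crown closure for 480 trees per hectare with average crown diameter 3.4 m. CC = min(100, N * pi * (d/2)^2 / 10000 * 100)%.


(d/2)^2 = (3.4/2)^2 = 1.7^2 = 2.89
Crown area = 3.141593 * 2.89 = 9.07920 m^2
N * area / 10000 * 100 = 480 * 9.07920 / 10000 * 100 = 43.5802
CC = min(100, 43.5802) = 43.5802 ≈ 43.6%

43.6%


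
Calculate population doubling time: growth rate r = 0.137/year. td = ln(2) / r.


td = ln(2) / 0.137 = 0.693147 / 0.137 = 5.05947 ≈ 5.1 years

5.1 years


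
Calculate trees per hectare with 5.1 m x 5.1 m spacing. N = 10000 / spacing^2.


N = 10000 / 5.1^2 = 10000 / 26.01 = 384.468 ≈ 384 trees/ha

384 trees/ha


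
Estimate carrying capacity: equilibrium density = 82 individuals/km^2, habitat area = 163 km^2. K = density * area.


K = 82 * 163 = 13366 individuals

13366 individuals


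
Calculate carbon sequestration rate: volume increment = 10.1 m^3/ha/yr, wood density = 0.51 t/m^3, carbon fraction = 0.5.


C = 10.1 * 0.51 * 0.5 = 2.5755 ≈ 2.58 t C/ha/yr

2.58 t C/ha/yr


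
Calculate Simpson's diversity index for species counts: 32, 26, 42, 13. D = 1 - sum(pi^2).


Total N = 32 + 26 + 42 + 13 = 113
Per-species terms:
  p = 32/113 = 0.283186; p^2 = 0.283186^2 = 0.080194
  p = 26/113 = 0.230088; p^2 = 0.230088^2 = 0.052940
  p = 42/113 = 0.371681; p^2 = 0.371681^2 = 0.138147
  p = 13/113 = 0.115044; p^2 = 0.115044^2 = 0.013235
sum(p^2) = 0.080194 + 0.052940 + 0.138147 + 0.013235 = 0.284516
D = 1 - 0.284516 = 0.715484 ≈ 0.7155

0.7155


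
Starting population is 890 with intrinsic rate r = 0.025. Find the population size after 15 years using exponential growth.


r*t = 0.025 * 15 = 0.375
exp(0.375) = 1.45499
N = 890 * 1.45499 = 1294.94 ≈ 1295

1295


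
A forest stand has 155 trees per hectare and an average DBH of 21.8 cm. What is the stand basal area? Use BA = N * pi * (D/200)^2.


(D/200)^2 = (21.8/200)^2 = 0.109^2 = 0.011881
Individual BA = 3.141593 * 0.011881 = 0.0373253 m^2
Stand BA = 155 * 0.0373253 = 5.78542 ≈ 5.79 m^2/ha

5.79 m^2/ha


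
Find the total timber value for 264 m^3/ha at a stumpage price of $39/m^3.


Value = 264 * 39 = $10296/ha

$10296/ha


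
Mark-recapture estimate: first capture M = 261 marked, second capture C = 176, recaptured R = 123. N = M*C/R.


N = M * C / R = 261 * 176 / 123 = 45936 / 123 = 373.46 ≈ 373

373 individuals


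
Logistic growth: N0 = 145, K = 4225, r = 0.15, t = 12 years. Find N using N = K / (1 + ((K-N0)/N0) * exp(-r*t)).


(K - N0)/N0 = (4225 - 145)/145 = 4080/145 = 28.1379
r*t = 0.15 * 12 = 1.8; exp(-1.8) = 0.165299
28.1379 * 0.165299 = 4.65117
1 + 4.65117 = 5.65117
N = 4225 / 5.65117 = 747.633 ≈ 748

748


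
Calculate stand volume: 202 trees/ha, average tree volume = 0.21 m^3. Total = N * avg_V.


V_stand = 202 * 0.21 = 42.42 ≈ 42.4 m^3/ha

42.4 m^3/ha


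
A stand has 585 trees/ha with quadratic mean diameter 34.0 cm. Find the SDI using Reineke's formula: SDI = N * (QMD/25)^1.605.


QMD/25 = 34.0/25 = 1.36
(1.36)^1.605 = exp(1.605 * ln(1.36)) = exp(1.605 * 0.307485) = exp(0.493513) = 1.63806
SDI = 585 * 1.63806 = 958.265 ≈ 958

958


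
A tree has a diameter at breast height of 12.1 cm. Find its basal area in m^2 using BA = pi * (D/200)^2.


D/200 = 12.1/200 = 0.0605 m
(D/200)^2 = 0.0605^2 = 0.00366025
BA = 3.141593 * 0.00366025 = 0.0114990 ≈ 0.0115 m^2

0.0115 m^2


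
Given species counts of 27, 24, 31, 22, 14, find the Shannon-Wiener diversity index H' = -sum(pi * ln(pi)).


Total N = 27 + 24 + 31 + 22 + 14 = 118
Per-species terms:
  p = 27/118 = 0.228814; ln(p) = -1.474846; p*ln(p) = 0.228814 * (-1.474846) = -0.337465
  p = 24/118 = 0.203390; ln(p) = -1.592630; p*ln(p) = 0.203390 * (-1.592630) = -0.323925
  p = 31/118 = 0.262712; ln(p) = -1.336697; p*ln(p) = 0.262712 * (-1.336697) = -0.351166
  p = 22/118 = 0.186441; ln(p) = -1.679640; p*ln(p) = 0.186441 * (-1.679640) = -0.313154
  p = 14/118 = 0.118644; ln(p) = -2.131628; p*ln(p) = 0.118644 * (-2.131628) = -0.252905
sum(p*ln(p)) = (-0.337465) + (-0.323925) + (-0.351166) + (-0.313154) + (-0.252905) = -1.578615
H' = -(-1.578615) = 1.578615 ≈ 1.5786

1.5786


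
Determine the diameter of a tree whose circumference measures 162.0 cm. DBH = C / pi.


DBH = C / pi = 162.0 / 3.141593 = 51.5662 ≈ 51.57 cm

51.57 cm


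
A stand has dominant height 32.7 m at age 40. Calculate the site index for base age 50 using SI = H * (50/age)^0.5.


50/40 = 1.25000
(1.25000)^0.5 = 1.11803
SI = 32.7 * 1.11803 = 36.5596 ≈ 36.6 m

36.6 m


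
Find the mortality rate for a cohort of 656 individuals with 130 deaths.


Mortality rate = 130 / 656 = 0.198171 ≈ 0.1982

0.1982


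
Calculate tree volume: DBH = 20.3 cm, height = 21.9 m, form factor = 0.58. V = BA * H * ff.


(D/200)^2 = (20.3/200)^2 = 0.1015^2 = 0.01030225
BA = 3.141593 * 0.01030225 = 0.0323655 m^2
V = 0.0323655 * 21.9 * 0.58 = 0.411107 ≈ 0.411 m^3

0.411 m^3


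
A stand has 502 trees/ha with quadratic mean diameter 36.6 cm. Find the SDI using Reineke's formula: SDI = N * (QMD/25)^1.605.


QMD/25 = 36.6/25 = 1.464
(1.464)^1.605 = exp(1.605 * ln(1.464)) = exp(1.605 * 0.381172) = exp(0.611781) = 1.84371
SDI = 502 * 1.84371 = 925.542 ≈ 926

926


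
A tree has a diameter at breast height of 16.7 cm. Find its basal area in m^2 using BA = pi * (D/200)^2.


D/200 = 16.7/200 = 0.0835 m
(D/200)^2 = 0.0835^2 = 0.00697225
BA = 3.141593 * 0.00697225 = 0.0219040 ≈ 0.0219 m^2

0.0219 m^2


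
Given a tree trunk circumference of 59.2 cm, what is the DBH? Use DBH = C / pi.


DBH = C / pi = 59.2 / 3.141593 = 18.8439 ≈ 18.84 cm

18.84 cm


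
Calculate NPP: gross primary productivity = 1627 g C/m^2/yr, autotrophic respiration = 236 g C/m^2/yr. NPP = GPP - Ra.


NPP = GPP - Ra = 1627 - 236 = 1391 g C/m^2/yr

1391 g C/m^2/yr


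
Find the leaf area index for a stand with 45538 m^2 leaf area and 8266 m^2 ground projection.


LAI = 45538 / 8266 = 5.5091 ≈ 5.51

5.51


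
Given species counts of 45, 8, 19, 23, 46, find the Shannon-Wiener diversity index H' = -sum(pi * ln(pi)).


Total N = 45 + 8 + 19 + 23 + 46 = 141
Per-species terms:
  p = 45/141 = 0.319149; ln(p) = -1.142097; p*ln(p) = 0.319149 * (-1.142097) = -0.364499
  p = 8/141 = 0.056738; ln(p) = -2.869311; p*ln(p) = 0.056738 * (-2.869311) = -0.162799
  p = 19/141 = 0.134752; ln(p) = -2.004319; p*ln(p) = 0.134752 * (-2.004319) = -0.270086
  p = 23/141 = 0.163121; ln(p) = -1.813263; p*ln(p) = 0.163121 * (-1.813263) = -0.295781
  p = 46/141 = 0.326241; ln(p) = -1.120119; p*ln(p) = 0.326241 * (-1.120119) = -0.365429
sum(p*ln(p)) = (-0.364499) + (-0.162799) + (-0.270086) + (-0.295781) + (-0.365429) = -1.458594
H' = -(-1.458594) = 1.458594 ≈ 1.4586

1.4586


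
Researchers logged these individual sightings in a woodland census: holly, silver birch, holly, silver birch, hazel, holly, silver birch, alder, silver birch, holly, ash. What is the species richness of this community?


Total individuals logged = 11
Distinct species (count of individuals): holly (4), silver birch (4), hazel (1), alder (1), ash (1)
Species richness = number of distinct species = 5

5


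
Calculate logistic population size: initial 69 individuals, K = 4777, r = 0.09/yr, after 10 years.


(K - N0)/N0 = (4777 - 69)/69 = 4708/69 = 68.2319
r*t = 0.09 * 10 = 0.9; exp(-0.9) = 0.406570
68.2319 * 0.406570 = 27.7410
1 + 27.7410 = 28.7410
N = 4777 / 28.7410 = 166.209 ≈ 166

166


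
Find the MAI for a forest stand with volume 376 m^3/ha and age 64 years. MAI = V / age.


MAI = 376 / 64 = 5.8750 ≈ 5.88 m^3/ha/yr

5.88 m^3/ha/yr


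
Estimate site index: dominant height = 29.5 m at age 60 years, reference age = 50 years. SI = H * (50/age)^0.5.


50/60 = 0.833333
(0.833333)^0.5 = 0.912871
SI = 29.5 * 0.912871 = 26.9297 ≈ 26.9 m

26.9 m


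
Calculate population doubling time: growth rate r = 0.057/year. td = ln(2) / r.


td = ln(2) / 0.057 = 0.693147 / 0.057 = 12.1605 ≈ 12.2 years

12.2 years


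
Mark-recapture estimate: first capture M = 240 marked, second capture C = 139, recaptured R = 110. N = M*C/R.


N = M * C / R = 240 * 139 / 110 = 33360 / 110 = 303.27 ≈ 303

303 individuals


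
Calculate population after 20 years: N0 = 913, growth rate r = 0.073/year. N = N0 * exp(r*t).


r*t = 0.073 * 20 = 1.46
exp(1.46) = 4.30596
N = 913 * 4.30596 = 3931.34 ≈ 3931

3931


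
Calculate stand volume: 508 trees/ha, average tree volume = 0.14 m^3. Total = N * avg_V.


V_stand = 508 * 0.14 = 71.12 ≈ 71.1 m^3/ha

71.1 m^3/ha


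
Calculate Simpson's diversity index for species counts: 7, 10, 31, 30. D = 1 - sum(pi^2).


Total N = 7 + 10 + 31 + 30 = 78
Per-species terms:
  p = 7/78 = 0.089744; p^2 = 0.089744^2 = 0.008054
  p = 10/78 = 0.128205; p^2 = 0.128205^2 = 0.016437
  p = 31/78 = 0.397436; p^2 = 0.397436^2 = 0.157955
  p = 30/78 = 0.384615; p^2 = 0.384615^2 = 0.147929
sum(p^2) = 0.008054 + 0.016437 + 0.157955 + 0.147929 = 0.330375
D = 1 - 0.330375 = 0.669625 ≈ 0.6696

0.6696


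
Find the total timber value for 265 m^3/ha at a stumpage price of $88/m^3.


Value = 265 * 88 = $23320/ha

$23320/ha


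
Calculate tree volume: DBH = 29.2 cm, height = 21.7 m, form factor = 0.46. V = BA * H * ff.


(D/200)^2 = (29.2/200)^2 = 0.146^2 = 0.021316
BA = 3.141593 * 0.021316 = 0.0669662 m^2
V = 0.0669662 * 21.7 * 0.46 = 0.668457 ≈ 0.668 m^3

0.668 m^3


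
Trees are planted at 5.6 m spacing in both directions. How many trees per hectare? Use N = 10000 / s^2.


N = 10000 / 5.6^2 = 10000 / 31.36 = 318.878 ≈ 319 trees/ha

319 trees/ha


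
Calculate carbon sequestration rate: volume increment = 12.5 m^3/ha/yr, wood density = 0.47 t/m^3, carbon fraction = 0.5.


C = 12.5 * 0.47 * 0.5 = 2.9375 ≈ 2.94 t C/ha/yr

2.94 t C/ha/yr


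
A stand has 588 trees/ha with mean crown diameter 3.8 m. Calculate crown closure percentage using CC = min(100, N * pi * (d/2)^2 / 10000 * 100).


(d/2)^2 = (3.8/2)^2 = 1.9^2 = 3.61
Crown area = 3.141593 * 3.61 = 11.3412 m^2
N * area / 10000 * 100 = 588 * 11.3412 / 10000 * 100 = 66.6863
CC = min(100, 66.6863) = 66.6863 ≈ 66.7%

66.7%


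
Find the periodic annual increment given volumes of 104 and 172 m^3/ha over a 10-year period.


PAI = (V2 - V1) / period = (172 - 104) / 10 = 68 / 10 = 6.80 m^3/ha/yr

6.80 m^3/ha/yr


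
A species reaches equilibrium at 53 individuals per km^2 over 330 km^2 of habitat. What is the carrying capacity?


K = 53 * 330 = 17490 individuals

17490 individuals


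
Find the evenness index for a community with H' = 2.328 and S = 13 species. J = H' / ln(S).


ln(13) = 2.56495
J = H' / ln(S) = 2.328 / 2.56495 = 0.907620 ≈ 0.9076

0.9076


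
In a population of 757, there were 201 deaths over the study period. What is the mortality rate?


Mortality rate = 201 / 757 = 0.265522 ≈ 0.2655

0.2655


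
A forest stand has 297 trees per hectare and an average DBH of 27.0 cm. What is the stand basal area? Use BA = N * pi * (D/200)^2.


(D/200)^2 = (27.0/200)^2 = 0.135^2 = 0.018225
Individual BA = 3.141593 * 0.018225 = 0.0572555 m^2
Stand BA = 297 * 0.0572555 = 17.0049 ≈ 17.00 m^2/ha

17.00 m^2/ha


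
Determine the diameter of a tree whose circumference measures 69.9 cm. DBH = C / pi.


DBH = C / pi = 69.9 / 3.141593 = 22.2499 ≈ 22.25 cm

22.25 cm


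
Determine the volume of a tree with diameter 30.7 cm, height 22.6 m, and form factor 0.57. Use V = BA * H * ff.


(D/200)^2 = (30.7/200)^2 = 0.1535^2 = 0.02356225
BA = 3.141593 * 0.02356225 = 0.0740230 m^2
V = 0.0740230 * 22.6 * 0.57 = 0.953564 ≈ 0.954 m^3

0.954 m^3


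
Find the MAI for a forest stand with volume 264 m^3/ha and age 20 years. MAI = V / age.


MAI = 264 / 20 = 13.20 m^3/ha/yr

13.20 m^3/ha/yr


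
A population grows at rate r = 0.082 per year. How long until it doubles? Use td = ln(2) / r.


td = ln(2) / 0.082 = 0.693147 / 0.082 = 8.45301 ≈ 8.5 years

8.5 years


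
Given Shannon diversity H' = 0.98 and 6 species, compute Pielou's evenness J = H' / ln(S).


ln(6) = 1.79176
J = H' / ln(S) = 0.98 / 1.79176 = 0.546948 ≈ 0.5469

0.5469


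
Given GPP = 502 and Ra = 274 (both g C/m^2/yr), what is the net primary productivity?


NPP = GPP - Ra = 502 - 274 = 228 g C/m^2/yr

228 g C/m^2/yr


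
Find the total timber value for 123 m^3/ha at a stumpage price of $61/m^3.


Value = 123 * 61 = $7503/ha

$7503/ha


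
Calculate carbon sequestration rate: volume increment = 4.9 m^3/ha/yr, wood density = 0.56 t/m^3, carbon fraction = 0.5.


C = 4.9 * 0.56 * 0.5 = 1.372 ≈ 1.37 t C/ha/yr

1.37 t C/ha/yr


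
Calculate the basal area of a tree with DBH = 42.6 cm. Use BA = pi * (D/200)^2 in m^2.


D/200 = 42.6/200 = 0.213 m
(D/200)^2 = 0.213^2 = 0.045369
BA = 3.141593 * 0.045369 = 0.142531 ≈ 0.1425 m^2

0.1425 m^2


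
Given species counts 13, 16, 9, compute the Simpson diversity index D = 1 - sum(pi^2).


Total N = 13 + 16 + 9 = 38
Per-species terms:
  p = 13/38 = 0.342105; p^2 = 0.342105^2 = 0.117036
  p = 16/38 = 0.421053; p^2 = 0.421053^2 = 0.177286
  p = 9/38 = 0.236842; p^2 = 0.236842^2 = 0.056094
sum(p^2) = 0.117036 + 0.177286 + 0.056094 = 0.350416
D = 1 - 0.350416 = 0.649584 ≈ 0.6496

0.6496
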